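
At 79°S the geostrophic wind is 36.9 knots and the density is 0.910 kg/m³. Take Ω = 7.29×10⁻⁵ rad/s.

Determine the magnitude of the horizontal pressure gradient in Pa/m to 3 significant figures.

2.47×10⁻³ Pa/m

Coriolis parameter at 79°S:
f = 2Ω sin φ = 2 × 7.29×10⁻⁵ × sin 79° = 1.43×10⁻⁴ s⁻¹
Wind speed in SI: 36.9 knots = 19.0 m/s
Geostrophic balance rearranged: |∂P/∂n| = f ρ V_g
|∂P/∂n| = 1.43×10⁻⁴ × 0.910 × 19.0 = 2.47×10⁻³ Pa/m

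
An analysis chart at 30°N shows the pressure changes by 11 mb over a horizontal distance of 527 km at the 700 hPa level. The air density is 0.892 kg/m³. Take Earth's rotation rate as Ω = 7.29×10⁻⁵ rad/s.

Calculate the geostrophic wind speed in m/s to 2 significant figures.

32 m/s

Coriolis parameter at 30°N:
f = 2Ω sin φ = 2 × 7.29×10⁻⁵ × sin 30° = 7.29×10⁻⁵ s⁻¹
Pressure gradient: |∂P/∂n| = 1100 Pa / 527000 m = 2.09×10⁻³ Pa/m
Geostrophic balance (pressure-gradient force = Coriolis force):
V_g = (1/(fρ)) |∂P/∂n| = 2.09×10⁻³ / (7.29×10⁻⁵ × 0.892) = 32.1 m/s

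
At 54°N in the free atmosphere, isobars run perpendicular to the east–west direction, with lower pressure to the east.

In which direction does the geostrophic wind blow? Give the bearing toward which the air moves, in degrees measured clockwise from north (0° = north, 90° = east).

The pressure-gradient force points toward the east (bearing 090°).
Geostrophic balance: in the Northern Hemisphere the Coriolis force deflects motion to the right, so the geostrophic wind blows 90° to the right of the pressure-gradient force (low pressure on the left).
Rotating 090° by 90° clockwise gives 180° — the wind blows toward the south.

180°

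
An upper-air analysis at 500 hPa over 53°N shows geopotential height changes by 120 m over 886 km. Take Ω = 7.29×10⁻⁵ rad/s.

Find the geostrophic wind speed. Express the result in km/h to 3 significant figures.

41.1 km/h

Coriolis parameter at 53°N:
f = 2Ω sin φ = 2 × 7.29×10⁻⁵ × sin 53° = 1.16×10⁻⁴ s⁻¹
Height gradient: |∂Z/∂n| = 120 m / 886000 m = 1.35×10⁻⁴
On a pressure surface, geostrophic balance gives V_g = (g/f)|∂Z/∂n|:
V_g = 9.81 × 1.35×10⁻⁴ / 1.16×10⁻⁴ = 11.4 m/s
Converting: 11.4 m/s × 3.6 = 41.1 km/h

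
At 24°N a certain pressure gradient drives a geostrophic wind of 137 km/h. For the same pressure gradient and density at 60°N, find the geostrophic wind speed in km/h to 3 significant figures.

With the same pressure gradient and density, V_g ∝ 1/f ∝ 1/sin φ.
V₂ = V₁ · sin φ₁ / sin φ₂ = 137 × sin 24° / sin 60°
V₂ = 137 × 0.4067/0.8660 = 64.3 km/h

64.3 km/h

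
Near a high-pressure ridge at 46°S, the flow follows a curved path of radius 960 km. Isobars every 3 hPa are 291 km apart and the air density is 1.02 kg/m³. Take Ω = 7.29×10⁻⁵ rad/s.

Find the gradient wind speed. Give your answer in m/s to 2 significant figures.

Coriolis parameter at 46°S:
f = 2Ω sin φ = 2 × 7.29×10⁻⁵ × sin 46° = 1.05×10⁻⁴ s⁻¹
Pressure gradient: |∂P/∂n| = 300 Pa / 291000 m = 1.03×10⁻³ Pa/m
Geostrophic speed: V_g = |∂P/∂n|/(fρ) = 1.03×10⁻³/(1.05×10⁻⁴ × 1.02) = 9.64 m/s
Around a high, pressure-gradient force acts outward with centrifugal, so Coriolis balances both:
fV = (1/ρ)|∂P/∂n| + V²/R  →  V² − fR·V + fR·V_g = 0
With fR = 1.05×10⁻⁴ × 960×10³ m = 101 m/s:
V = [fR − √((fR)² − 4 fR V_g)]/2 = [101 − √(101² − 4×101×9.64)]/2 = 10.8 m/s
Supergeostrophic (V > V_g = 9.64 m/s), as expected around a high.

11 m/s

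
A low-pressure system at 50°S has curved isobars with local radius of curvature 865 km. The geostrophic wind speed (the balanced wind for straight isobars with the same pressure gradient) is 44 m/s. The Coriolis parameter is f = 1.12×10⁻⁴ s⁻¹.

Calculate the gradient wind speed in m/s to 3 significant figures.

Around a low, centrifugal force acts outward with Coriolis, so pressure-gradient force balances both:
(1/ρ)|∂P/∂n| = fV + V²/R  →  V² + fR·V − fR·V_g = 0
With fR = 1.12×10⁻⁴ × 865×10³ m = 96.9 m/s:
V = [−fR + √((fR)² + 4 fR V_g)]/2 = [−96.9 + √(96.9² + 4×96.9×44)]/2 = 32.9 m/s
Subgeostrophic (V < V_g = 44 m/s), as expected around a low.

32.9 m/s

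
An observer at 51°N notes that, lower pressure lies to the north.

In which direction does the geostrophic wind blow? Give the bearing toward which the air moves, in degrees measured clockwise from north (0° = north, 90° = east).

The pressure-gradient force points toward the north (bearing 000°).
Geostrophic balance: in the Northern Hemisphere the Coriolis force deflects motion to the right, so the geostrophic wind blows 90° to the right of the pressure-gradient force (low pressure on the left).
Rotating 000° by 90° clockwise gives 090° — the wind blows toward the east.

090°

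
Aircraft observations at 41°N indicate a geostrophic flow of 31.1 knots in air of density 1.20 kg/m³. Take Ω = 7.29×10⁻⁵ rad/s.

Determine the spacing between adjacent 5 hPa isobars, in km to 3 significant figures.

Coriolis parameter at 41°N:
f = 2Ω sin φ = 2 × 7.29×10⁻⁵ × sin 41° = 9.57×10⁻⁵ s⁻¹
Wind speed in SI: 31.1 knots = 16.0 m/s
Geostrophic balance rearranged: |∂P/∂n| = f ρ V_g
|∂P/∂n| = 9.57×10⁻⁵ × 1.20 × 16.0 = 1.84×10⁻³ Pa/m
Isobar spacing: Δn = ΔP/|∂P/∂n| = 500 Pa / 1.84×10⁻³ Pa/m = 272264 m ≈ 272 km

272 km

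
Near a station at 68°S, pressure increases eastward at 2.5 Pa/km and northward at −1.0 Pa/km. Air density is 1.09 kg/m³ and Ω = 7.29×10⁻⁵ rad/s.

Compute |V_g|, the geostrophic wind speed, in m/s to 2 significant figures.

18 m/s

Coriolis parameter at 68°S:
f = 2Ω sin φ = 2 × 7.29×10⁻⁵ × sin 68° = 1.35×10⁻⁴ s⁻¹
In the Southern Hemisphere f is negative: f = −1.35×10⁻⁴ s⁻¹.
Component geostrophic relations (x east, y north):
u_g = −(1/(fρ)) ∂P/∂y,  v_g = (1/(fρ)) ∂P/∂x
u_g = −(−1.0×10⁻³)/(−1.35×10⁻⁴ × 1.09) = −6.79 m/s;  v_g = (2.5×10⁻³)/(−1.35×10⁻⁴ × 1.09) = −17.0 m/s
|V_g| = √(u_g² + v_g²) = 18.3 m/s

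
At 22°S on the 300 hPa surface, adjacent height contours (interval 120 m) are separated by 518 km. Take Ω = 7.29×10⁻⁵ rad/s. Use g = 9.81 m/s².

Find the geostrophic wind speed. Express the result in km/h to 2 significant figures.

150 km/h

Coriolis parameter at 22°S:
f = 2Ω sin φ = 2 × 7.29×10⁻⁵ × sin 22° = 5.46×10⁻⁵ s⁻¹
Height gradient: |∂Z/∂n| = 120 m / 518000 m = 2.32×10⁻⁴
On a pressure surface, geostrophic balance gives V_g = (g/f)|∂Z/∂n|:
V_g = 9.81 × 2.32×10⁻⁴ / 5.46×10⁻⁵ = 41.6 m/s
Converting: 41.6 m/s × 3.6 = 150 km/h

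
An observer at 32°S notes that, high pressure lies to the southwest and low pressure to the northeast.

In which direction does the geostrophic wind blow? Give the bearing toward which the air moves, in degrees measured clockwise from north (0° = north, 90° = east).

The pressure-gradient force points toward the northeast (bearing 045°).
Geostrophic balance: in the Southern Hemisphere the Coriolis force deflects motion to the left, so the geostrophic wind blows 90° to the left of the pressure-gradient force (low pressure on the right).
Rotating 045° by 90° counterclockwise gives 315° — the wind blows toward the northwest.

315°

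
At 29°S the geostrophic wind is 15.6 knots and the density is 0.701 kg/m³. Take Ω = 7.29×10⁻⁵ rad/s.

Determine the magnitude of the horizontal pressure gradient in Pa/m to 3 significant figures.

Coriolis parameter at 29°S:
f = 2Ω sin φ = 2 × 7.29×10⁻⁵ × sin 29° = 7.07×10⁻⁵ s⁻¹
Wind speed in SI: 15.6 knots = 8.03 m/s
Geostrophic balance rearranged: |∂P/∂n| = f ρ V_g
|∂P/∂n| = 7.07×10⁻⁵ × 0.701 × 8.03 = 3.98×10⁻⁴ Pa/m

3.98×10⁻⁴ Pa/m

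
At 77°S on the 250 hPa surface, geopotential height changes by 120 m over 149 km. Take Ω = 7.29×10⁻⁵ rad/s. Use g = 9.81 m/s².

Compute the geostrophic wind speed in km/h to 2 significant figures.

Coriolis parameter at 77°S:
f = 2Ω sin φ = 2 × 7.29×10⁻⁵ × sin 77° = 1.42×10⁻⁴ s⁻¹
Height gradient: |∂Z/∂n| = 120 m / 149000 m = 8.05×10⁻⁴
On a pressure surface, geostrophic balance gives V_g = (g/f)|∂Z/∂n|:
V_g = 9.81 × 8.05×10⁻⁴ / 1.42×10⁻⁴ = 55.6 m/s
Converting: 55.6 m/s × 3.6 = 200 km/h

200 km/h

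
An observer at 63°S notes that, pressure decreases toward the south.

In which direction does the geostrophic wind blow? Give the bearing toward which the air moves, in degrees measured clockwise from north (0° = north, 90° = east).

090°

The pressure-gradient force points toward the south (bearing 180°).
Geostrophic balance: in the Southern Hemisphere the Coriolis force deflects motion to the left, so the geostrophic wind blows 90° to the left of the pressure-gradient force (low pressure on the right).
Rotating 180° by 90° counterclockwise gives 090° — the wind blows toward the east.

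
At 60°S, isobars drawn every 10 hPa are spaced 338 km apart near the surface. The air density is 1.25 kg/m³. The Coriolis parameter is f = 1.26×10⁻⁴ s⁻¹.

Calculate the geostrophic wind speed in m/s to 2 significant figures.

Pressure gradient: |∂P/∂n| = 1000 Pa / 338000 m = 2.96×10⁻³ Pa/m
Geostrophic balance (pressure-gradient force = Coriolis force):
V_g = (1/(fρ)) |∂P/∂n| = 2.96×10⁻³ / (1.26×10⁻⁴ × 1.25) = 18.8 m/s

19 m/s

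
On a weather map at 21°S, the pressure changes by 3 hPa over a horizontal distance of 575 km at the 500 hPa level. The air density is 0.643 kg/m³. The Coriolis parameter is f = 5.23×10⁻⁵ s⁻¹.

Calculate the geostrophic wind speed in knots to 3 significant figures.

30.2 knots

Pressure gradient: |∂P/∂n| = 300 Pa / 575000 m = 5.22×10⁻⁴ Pa/m
Geostrophic balance (pressure-gradient force = Coriolis force):
V_g = (1/(fρ)) |∂P/∂n| = 5.22×10⁻⁴ / (5.23×10⁻⁵ × 0.643) = 15.5 m/s
Converting: 15.5 m/s × 1.944 = 30.2 knots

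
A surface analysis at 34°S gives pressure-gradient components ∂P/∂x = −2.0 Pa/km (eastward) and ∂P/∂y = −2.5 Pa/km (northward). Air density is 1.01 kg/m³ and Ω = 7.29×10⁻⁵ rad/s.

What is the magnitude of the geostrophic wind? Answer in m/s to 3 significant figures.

38.9 m/s

Coriolis parameter at 34°S:
f = 2Ω sin φ = 2 × 7.29×10⁻⁵ × sin 34° = 8.15×10⁻⁵ s⁻¹
In the Southern Hemisphere f is negative: f = −8.15×10⁻⁵ s⁻¹.
Component geostrophic relations (x east, y north):
u_g = −(1/(fρ)) ∂P/∂y,  v_g = (1/(fρ)) ∂P/∂x
u_g = −(−2.5×10⁻³)/(−8.15×10⁻⁵ × 1.01) = −30.4 m/s;  v_g = (−2.0×10⁻³)/(−8.15×10⁻⁵ × 1.01) = 24.3 m/s
|V_g| = √(u_g² + v_g²) = 38.9 m/s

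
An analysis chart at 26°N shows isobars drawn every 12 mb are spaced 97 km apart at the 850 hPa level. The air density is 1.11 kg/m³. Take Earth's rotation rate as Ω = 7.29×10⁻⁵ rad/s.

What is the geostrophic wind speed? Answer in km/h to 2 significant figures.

630 km/h

Coriolis parameter at 26°N:
f = 2Ω sin φ = 2 × 7.29×10⁻⁵ × sin 26° = 6.39×10⁻⁵ s⁻¹
Pressure gradient: |∂P/∂n| = 1200 Pa / 97000 m = 1.24×10⁻² Pa/m
Geostrophic balance (pressure-gradient force = Coriolis force):
V_g = (1/(fρ)) |∂P/∂n| = 1.24×10⁻² / (6.39×10⁻⁵ × 1.11) = 174 m/s
Converting: 174 m/s × 3.6 = 630 km/h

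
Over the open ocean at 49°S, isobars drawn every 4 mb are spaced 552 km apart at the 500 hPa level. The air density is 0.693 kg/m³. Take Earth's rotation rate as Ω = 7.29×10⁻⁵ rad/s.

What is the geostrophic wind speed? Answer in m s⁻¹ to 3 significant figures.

Coriolis parameter at 49°S:
f = 2Ω sin φ = 2 × 7.29×10⁻⁵ × sin 49° = 1.10×10⁻⁴ s⁻¹
Pressure gradient: |∂P/∂n| = 400 Pa / 552000 m = 7.25×10⁻⁴ Pa/m
Geostrophic balance (pressure-gradient force = Coriolis force):
V_g = (1/(fρ)) |∂P/∂n| = 7.25×10⁻⁴ / (1.10×10⁻⁴ × 0.693) = 9.50 m/s

9.50 m s⁻¹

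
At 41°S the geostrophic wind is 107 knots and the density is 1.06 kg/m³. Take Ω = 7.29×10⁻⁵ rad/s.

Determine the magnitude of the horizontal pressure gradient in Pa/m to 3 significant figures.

5.58×10⁻³ Pa/m

Coriolis parameter at 41°S:
f = 2Ω sin φ = 2 × 7.29×10⁻⁵ × sin 41° = 9.57×10⁻⁵ s⁻¹
Wind speed in SI: 107 knots = 55.0 m/s
Geostrophic balance rearranged: |∂P/∂n| = f ρ V_g
|∂P/∂n| = 9.57×10⁻⁵ × 1.06 × 55.0 = 5.58×10⁻³ Pa/m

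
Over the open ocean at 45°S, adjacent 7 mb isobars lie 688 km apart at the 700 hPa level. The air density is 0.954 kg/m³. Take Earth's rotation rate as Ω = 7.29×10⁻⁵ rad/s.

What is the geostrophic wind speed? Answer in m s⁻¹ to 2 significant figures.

10 m s⁻¹

Coriolis parameter at 45°S:
f = 2Ω sin φ = 2 × 7.29×10⁻⁵ × sin 45° = 1.03×10⁻⁴ s⁻¹
Pressure gradient: |∂P/∂n| = 700 Pa / 688000 m = 1.02×10⁻³ Pa/m
Geostrophic balance (pressure-gradient force = Coriolis force):
V_g = (1/(fρ)) |∂P/∂n| = 1.02×10⁻³ / (1.03×10⁻⁴ × 0.954) = 10.3 m/s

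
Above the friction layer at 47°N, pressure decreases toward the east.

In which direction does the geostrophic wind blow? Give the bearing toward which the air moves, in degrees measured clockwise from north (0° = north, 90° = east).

180°

The pressure-gradient force points toward the east (bearing 090°).
Geostrophic balance: in the Northern Hemisphere the Coriolis force deflects motion to the right, so the geostrophic wind blows 90° to the right of the pressure-gradient force (low pressure on the left).
Rotating 090° by 90° clockwise gives 180° — the wind blows toward the south.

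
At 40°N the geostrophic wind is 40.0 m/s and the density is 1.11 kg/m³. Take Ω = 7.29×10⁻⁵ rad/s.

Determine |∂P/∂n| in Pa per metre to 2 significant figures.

Coriolis parameter at 40°N:
f = 2Ω sin φ = 2 × 7.29×10⁻⁵ × sin 40° = 9.37×10⁻⁵ s⁻¹
Geostrophic balance rearranged: |∂P/∂n| = f ρ V_g
|∂P/∂n| = 9.37×10⁻⁵ × 1.11 × 40.0 = 4.16×10⁻³ Pa/m

4.2×10⁻³ Pa/m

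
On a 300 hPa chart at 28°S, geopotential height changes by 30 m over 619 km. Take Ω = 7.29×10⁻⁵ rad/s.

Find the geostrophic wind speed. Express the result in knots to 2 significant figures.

14 knots

Coriolis parameter at 28°S:
f = 2Ω sin φ = 2 × 7.29×10⁻⁵ × sin 28° = 6.84×10⁻⁵ s⁻¹
Height gradient: |∂Z/∂n| = 30 m / 619000 m = 4.85×10⁻⁵
On a pressure surface, geostrophic balance gives V_g = (g/f)|∂Z/∂n|:
V_g = 9.81 × 4.85×10⁻⁵ / 6.84×10⁻⁵ = 6.95 m/s
Converting: 6.95 m/s × 1.944 = 14 knots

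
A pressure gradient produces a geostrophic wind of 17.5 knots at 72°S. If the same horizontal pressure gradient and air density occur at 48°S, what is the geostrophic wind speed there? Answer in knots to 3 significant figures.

With the same pressure gradient and density, V_g ∝ 1/f ∝ 1/sin φ.
V₂ = V₁ · sin φ₁ / sin φ₂ = 17.5 × sin 72° / sin 48°
V₂ = 17.5 × 0.9511/0.7431 = 22.4 knots

22.4 knots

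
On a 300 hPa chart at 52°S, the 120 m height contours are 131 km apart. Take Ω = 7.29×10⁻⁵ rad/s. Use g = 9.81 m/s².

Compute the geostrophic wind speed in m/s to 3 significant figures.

Coriolis parameter at 52°S:
f = 2Ω sin φ = 2 × 7.29×10⁻⁵ × sin 52° = 1.15×10⁻⁴ s⁻¹
Height gradient: |∂Z/∂n| = 120 m / 131000 m = 9.16×10⁻⁴
On a pressure surface, geostrophic balance gives V_g = (g/f)|∂Z/∂n|:
V_g = 9.81 × 9.16×10⁻⁴ / 1.15×10⁻⁴ = 78.2 m/s

78.2 m/s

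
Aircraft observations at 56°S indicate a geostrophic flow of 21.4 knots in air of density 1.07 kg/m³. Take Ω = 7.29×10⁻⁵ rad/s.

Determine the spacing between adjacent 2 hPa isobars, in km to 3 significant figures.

Coriolis parameter at 56°S:
f = 2Ω sin φ = 2 × 7.29×10⁻⁵ × sin 56° = 1.21×10⁻⁴ s⁻¹
Wind speed in SI: 21.4 knots = 11.0 m/s
Geostrophic balance rearranged: |∂P/∂n| = f ρ V_g
|∂P/∂n| = 1.21×10⁻⁴ × 1.07 × 11.0 = 1.42×10⁻³ Pa/m
Isobar spacing: Δn = ΔP/|∂P/∂n| = 200 Pa / 1.42×10⁻³ Pa/m = 140463 m ≈ 140 km

140 km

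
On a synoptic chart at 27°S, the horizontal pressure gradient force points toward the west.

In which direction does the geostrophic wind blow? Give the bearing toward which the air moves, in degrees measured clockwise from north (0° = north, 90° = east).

180°

The pressure-gradient force points toward the west (bearing 270°).
Geostrophic balance: in the Southern Hemisphere the Coriolis force deflects motion to the left, so the geostrophic wind blows 90° to the left of the pressure-gradient force (low pressure on the right).
Rotating 270° by 90° counterclockwise gives 180° — the wind blows toward the south.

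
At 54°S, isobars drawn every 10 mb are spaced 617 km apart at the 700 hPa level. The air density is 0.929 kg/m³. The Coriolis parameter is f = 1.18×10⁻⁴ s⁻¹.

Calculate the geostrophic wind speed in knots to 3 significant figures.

Pressure gradient: |∂P/∂n| = 1000 Pa / 617000 m = 1.62×10⁻³ Pa/m
Geostrophic balance (pressure-gradient force = Coriolis force):
V_g = (1/(fρ)) |∂P/∂n| = 1.62×10⁻³ / (1.18×10⁻⁴ × 0.929) = 14.8 m/s
Converting: 14.8 m/s × 1.944 = 28.7 knots

28.7 knots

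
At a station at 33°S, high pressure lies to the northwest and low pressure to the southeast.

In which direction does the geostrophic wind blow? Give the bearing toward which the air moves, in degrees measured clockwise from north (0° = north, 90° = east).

The pressure-gradient force points toward the southeast (bearing 135°).
Geostrophic balance: in the Southern Hemisphere the Coriolis force deflects motion to the left, so the geostrophic wind blows 90° to the left of the pressure-gradient force (low pressure on the right).
Rotating 135° by 90° counterclockwise gives 045° — the wind blows toward the northeast.

045°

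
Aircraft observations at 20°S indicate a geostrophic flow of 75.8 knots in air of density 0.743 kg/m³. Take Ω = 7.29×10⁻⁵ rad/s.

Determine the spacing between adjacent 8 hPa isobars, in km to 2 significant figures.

550 km

Coriolis parameter at 20°S:
f = 2Ω sin φ = 2 × 7.29×10⁻⁵ × sin 20° = 4.99×10⁻⁵ s⁻¹
Wind speed in SI: 75.8 knots = 39.0 m/s
Geostrophic balance rearranged: |∂P/∂n| = f ρ V_g
|∂P/∂n| = 4.99×10⁻⁵ × 0.743 × 39.0 = 1.44×10⁻³ Pa/m
Isobar spacing: Δn = ΔP/|∂P/∂n| = 800 Pa / 1.44×10⁻³ Pa/m = 553713 m ≈ 550 km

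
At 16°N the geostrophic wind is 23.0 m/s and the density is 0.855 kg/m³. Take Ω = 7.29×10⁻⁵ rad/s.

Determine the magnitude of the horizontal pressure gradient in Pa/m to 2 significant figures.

Coriolis parameter at 16°N:
f = 2Ω sin φ = 2 × 7.29×10⁻⁵ × sin 16° = 4.02×10⁻⁵ s⁻¹
Geostrophic balance rearranged: |∂P/∂n| = f ρ V_g
|∂P/∂n| = 4.02×10⁻⁵ × 0.855 × 23.0 = 7.90×10⁻⁴ Pa/m

7.9×10⁻⁴ Pa/m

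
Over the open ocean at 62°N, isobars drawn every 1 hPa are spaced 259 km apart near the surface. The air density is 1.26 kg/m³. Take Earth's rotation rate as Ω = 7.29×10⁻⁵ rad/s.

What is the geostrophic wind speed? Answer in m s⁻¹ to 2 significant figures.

2.4 m s⁻¹

Coriolis parameter at 62°N:
f = 2Ω sin φ = 2 × 7.29×10⁻⁵ × sin 62° = 1.29×10⁻⁴ s⁻¹
Pressure gradient: |∂P/∂n| = 100 Pa / 259000 m = 3.86×10⁻⁴ Pa/m
Geostrophic balance (pressure-gradient force = Coriolis force):
V_g = (1/(fρ)) |∂P/∂n| = 3.86×10⁻⁴ / (1.29×10⁻⁴ × 1.26) = 2.38 m/s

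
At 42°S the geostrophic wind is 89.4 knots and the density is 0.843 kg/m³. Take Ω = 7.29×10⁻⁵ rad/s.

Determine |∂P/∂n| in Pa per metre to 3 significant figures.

Coriolis parameter at 42°S:
f = 2Ω sin φ = 2 × 7.29×10⁻⁵ × sin 42° = 9.76×10⁻⁵ s⁻¹
Wind speed in SI: 89.4 knots = 46.0 m/s
Geostrophic balance rearranged: |∂P/∂n| = f ρ V_g
|∂P/∂n| = 9.76×10⁻⁵ × 0.843 × 46.0 = 3.78×10⁻³ Pa/m

3.78×10⁻³ Pa/m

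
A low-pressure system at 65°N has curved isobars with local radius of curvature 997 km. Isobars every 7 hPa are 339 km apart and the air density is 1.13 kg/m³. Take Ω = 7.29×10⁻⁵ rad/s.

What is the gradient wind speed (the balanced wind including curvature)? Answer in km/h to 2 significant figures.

Coriolis parameter at 65°N:
f = 2Ω sin φ = 2 × 7.29×10⁻⁵ × sin 65° = 1.32×10⁻⁴ s⁻¹
Pressure gradient: |∂P/∂n| = 700 Pa / 339000 m = 2.06×10⁻³ Pa/m
Geostrophic speed: V_g = |∂P/∂n|/(fρ) = 2.06×10⁻³/(1.32×10⁻⁴ × 1.13) = 13.8 m/s
Around a low, centrifugal force acts outward with Coriolis, so pressure-gradient force balances both:
(1/ρ)|∂P/∂n| = fV + V²/R  →  V² + fR·V − fR·V_g = 0
With fR = 1.32×10⁻⁴ × 997×10³ m = 132 m/s:
V = [−fR + √((fR)² + 4 fR V_g)]/2 = [−132 + √(132² + 4×132×13.8)]/2 = 12.6 m/s
Subgeostrophic (V < V_g = 13.8 m/s), as expected around a low.
Converting: 12.6 m/s × 3.6 = 45 km/h

45 km/h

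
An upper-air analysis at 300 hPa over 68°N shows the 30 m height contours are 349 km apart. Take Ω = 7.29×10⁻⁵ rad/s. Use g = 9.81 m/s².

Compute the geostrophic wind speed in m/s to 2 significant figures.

6.2 m/s

Coriolis parameter at 68°N:
f = 2Ω sin φ = 2 × 7.29×10⁻⁵ × sin 68° = 1.35×10⁻⁴ s⁻¹
Height gradient: |∂Z/∂n| = 30 m / 349000 m = 8.60×10⁻⁵
On a pressure surface, geostrophic balance gives V_g = (g/f)|∂Z/∂n|:
V_g = 9.81 × 8.60×10⁻⁵ / 1.35×10⁻⁴ = 6.24 m/s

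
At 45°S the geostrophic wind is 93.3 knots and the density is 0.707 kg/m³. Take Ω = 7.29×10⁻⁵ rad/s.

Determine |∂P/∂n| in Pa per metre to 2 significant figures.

Coriolis parameter at 45°S:
f = 2Ω sin φ = 2 × 7.29×10⁻⁵ × sin 45° = 1.03×10⁻⁴ s⁻¹
Wind speed in SI: 93.3 knots = 48.0 m/s
Geostrophic balance rearranged: |∂P/∂n| = f ρ V_g
|∂P/∂n| = 1.03×10⁻⁴ × 0.707 × 48.0 = 3.50×10⁻³ Pa/m

3.5×10⁻³ Pa/m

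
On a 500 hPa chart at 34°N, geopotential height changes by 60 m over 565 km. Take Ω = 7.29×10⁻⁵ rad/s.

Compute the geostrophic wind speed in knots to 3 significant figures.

Coriolis parameter at 34°N:
f = 2Ω sin φ = 2 × 7.29×10⁻⁵ × sin 34° = 8.15×10⁻⁵ s⁻¹
Height gradient: |∂Z/∂n| = 60 m / 565000 m = 1.06×10⁻⁴
On a pressure surface, geostrophic balance gives V_g = (g/f)|∂Z/∂n|:
V_g = 9.81 × 1.06×10⁻⁴ / 8.15×10⁻⁵ = 12.8 m/s
Converting: 12.8 m/s × 1.944 = 24.8 knots

24.8 knots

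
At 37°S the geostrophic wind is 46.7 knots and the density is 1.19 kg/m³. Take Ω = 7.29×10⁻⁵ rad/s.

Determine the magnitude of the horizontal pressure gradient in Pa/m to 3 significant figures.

2.51×10⁻³ Pa/m

Coriolis parameter at 37°S:
f = 2Ω sin φ = 2 × 7.29×10⁻⁵ × sin 37° = 8.77×10⁻⁵ s⁻¹
Wind speed in SI: 46.7 knots = 24.0 m/s
Geostrophic balance rearranged: |∂P/∂n| = f ρ V_g
|∂P/∂n| = 8.77×10⁻⁵ × 1.19 × 24.0 = 2.51×10⁻³ Pa/m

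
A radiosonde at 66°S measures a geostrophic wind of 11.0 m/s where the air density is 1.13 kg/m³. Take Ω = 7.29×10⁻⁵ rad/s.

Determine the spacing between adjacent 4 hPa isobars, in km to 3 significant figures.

Coriolis parameter at 66°S:
f = 2Ω sin φ = 2 × 7.29×10⁻⁵ × sin 66° = 1.33×10⁻⁴ s⁻¹
Geostrophic balance rearranged: |∂P/∂n| = f ρ V_g
|∂P/∂n| = 1.33×10⁻⁴ × 1.13 × 11.0 = 1.66×10⁻³ Pa/m
Isobar spacing: Δn = ΔP/|∂P/∂n| = 400 Pa / 1.66×10⁻³ Pa/m = 241602 m ≈ 242 km

242 km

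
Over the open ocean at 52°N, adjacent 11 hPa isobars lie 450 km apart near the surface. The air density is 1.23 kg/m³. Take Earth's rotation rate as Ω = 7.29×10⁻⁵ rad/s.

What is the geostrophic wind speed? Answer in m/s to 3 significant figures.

Coriolis parameter at 52°N:
f = 2Ω sin φ = 2 × 7.29×10⁻⁵ × sin 52° = 1.15×10⁻⁴ s⁻¹
Pressure gradient: |∂P/∂n| = 1100 Pa / 450000 m = 2.44×10⁻³ Pa/m
Geostrophic balance (pressure-gradient force = Coriolis force):
V_g = (1/(fρ)) |∂P/∂n| = 2.44×10⁻³ / (1.15×10⁻⁴ × 1.23) = 17.3 m/s

17.3 m/s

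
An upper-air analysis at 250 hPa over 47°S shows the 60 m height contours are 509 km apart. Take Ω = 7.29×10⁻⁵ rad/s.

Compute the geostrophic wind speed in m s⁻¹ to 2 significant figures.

11 m s⁻¹

Coriolis parameter at 47°S:
f = 2Ω sin φ = 2 × 7.29×10⁻⁵ × sin 47° = 1.07×10⁻⁴ s⁻¹
Height gradient: |∂Z/∂n| = 60 m / 509000 m = 1.18×10⁻⁴
On a pressure surface, geostrophic balance gives V_g = (g/f)|∂Z/∂n|:
V_g = 9.81 × 1.18×10⁻⁴ / 1.07×10⁻⁴ = 10.8 m/s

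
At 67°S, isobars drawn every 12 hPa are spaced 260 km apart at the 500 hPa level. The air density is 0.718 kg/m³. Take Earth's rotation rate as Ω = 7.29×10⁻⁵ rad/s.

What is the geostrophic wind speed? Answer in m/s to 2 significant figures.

48 m/s

Coriolis parameter at 67°S:
f = 2Ω sin φ = 2 × 7.29×10⁻⁵ × sin 67° = 1.34×10⁻⁴ s⁻¹
Pressure gradient: |∂P/∂n| = 1200 Pa / 260000 m = 4.62×10⁻³ Pa/m
Geostrophic balance (pressure-gradient force = Coriolis force):
V_g = (1/(fρ)) |∂P/∂n| = 4.62×10⁻³ / (1.34×10⁻⁴ × 0.718) = 47.9 m/s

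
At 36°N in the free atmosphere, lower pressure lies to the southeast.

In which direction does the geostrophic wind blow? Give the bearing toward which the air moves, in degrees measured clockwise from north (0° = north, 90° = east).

The pressure-gradient force points toward the southeast (bearing 135°).
Geostrophic balance: in the Northern Hemisphere the Coriolis force deflects motion to the right, so the geostrophic wind blows 90° to the right of the pressure-gradient force (low pressure on the left).
Rotating 135° by 90° clockwise gives 225° — the wind blows toward the southwest.

225°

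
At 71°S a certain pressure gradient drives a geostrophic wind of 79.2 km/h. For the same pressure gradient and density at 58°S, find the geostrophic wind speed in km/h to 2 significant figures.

With the same pressure gradient and density, V_g ∝ 1/f ∝ 1/sin φ.
V₂ = V₁ · sin φ₁ / sin φ₂ = 79.2 × sin 71° / sin 58°
V₂ = 79.2 × 0.9455/0.8480 = 88 km/h

88 km/h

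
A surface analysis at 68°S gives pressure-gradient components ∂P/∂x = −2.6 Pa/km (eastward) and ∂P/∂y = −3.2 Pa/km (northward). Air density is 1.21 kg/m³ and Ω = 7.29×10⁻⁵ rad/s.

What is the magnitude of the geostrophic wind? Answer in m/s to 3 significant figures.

Coriolis parameter at 68°S:
f = 2Ω sin φ = 2 × 7.29×10⁻⁵ × sin 68° = 1.35×10⁻⁴ s⁻¹
In the Southern Hemisphere f is negative: f = −1.35×10⁻⁴ s⁻¹.
Component geostrophic relations (x east, y north):
u_g = −(1/(fρ)) ∂P/∂y,  v_g = (1/(fρ)) ∂P/∂x
u_g = −(−3.2×10⁻³)/(−1.35×10⁻⁴ × 1.21) = −19.6 m/s;  v_g = (−2.6×10⁻³)/(−1.35×10⁻⁴ × 1.21) = 15.9 m/s
|V_g| = √(u_g² + v_g²) = 25.2 m/s

25.2 m/s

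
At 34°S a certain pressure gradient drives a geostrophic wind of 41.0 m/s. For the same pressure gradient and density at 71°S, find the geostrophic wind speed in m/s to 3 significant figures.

With the same pressure gradient and density, V_g ∝ 1/f ∝ 1/sin φ.
V₂ = V₁ · sin φ₁ / sin φ₂ = 41.0 × sin 34° / sin 71°
V₂ = 41.0 × 0.5592/0.9455 = 24.2 m/s

24.2 m/s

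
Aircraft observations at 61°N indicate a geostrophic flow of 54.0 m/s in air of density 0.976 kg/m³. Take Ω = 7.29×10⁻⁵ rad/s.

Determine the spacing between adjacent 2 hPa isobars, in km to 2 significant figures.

30 km

Coriolis parameter at 61°N:
f = 2Ω sin φ = 2 × 7.29×10⁻⁵ × sin 61° = 1.28×10⁻⁴ s⁻¹
Geostrophic balance rearranged: |∂P/∂n| = f ρ V_g
|∂P/∂n| = 1.28×10⁻⁴ × 0.976 × 54.0 = 6.72×10⁻³ Pa/m
Isobar spacing: Δn = ΔP/|∂P/∂n| = 200 Pa / 6.72×10⁻³ Pa/m = 29758 m ≈ 30 km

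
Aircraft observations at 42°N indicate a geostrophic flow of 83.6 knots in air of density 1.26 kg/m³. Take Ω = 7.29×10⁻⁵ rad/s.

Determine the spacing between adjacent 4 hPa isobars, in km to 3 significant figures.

Coriolis parameter at 42°N:
f = 2Ω sin φ = 2 × 7.29×10⁻⁵ × sin 42° = 9.76×10⁻⁵ s⁻¹
Wind speed in SI: 83.6 knots = 43.0 m/s
Geostrophic balance rearranged: |∂P/∂n| = f ρ V_g
|∂P/∂n| = 9.76×10⁻⁵ × 1.26 × 43.0 = 5.29×10⁻³ Pa/m
Isobar spacing: Δn = ΔP/|∂P/∂n| = 400 Pa / 5.29×10⁻³ Pa/m = 75662 m ≈ 75.7 km

75.7 km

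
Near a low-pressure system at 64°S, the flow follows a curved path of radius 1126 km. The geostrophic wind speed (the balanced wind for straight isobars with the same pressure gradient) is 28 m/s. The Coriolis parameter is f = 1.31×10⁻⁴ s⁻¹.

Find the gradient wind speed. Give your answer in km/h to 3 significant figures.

86.7 km/h

Around a low, centrifugal force acts outward with Coriolis, so pressure-gradient force balances both:
(1/ρ)|∂P/∂n| = fV + V²/R  →  V² + fR·V − fR·V_g = 0
With fR = 1.31×10⁻⁴ × 1126×10³ m = 148 m/s:
V = [−fR + √((fR)² + 4 fR V_g)]/2 = [−148 + √(148² + 4×148×28)]/2 = 24.1 m/s
Subgeostrophic (V < V_g = 28 m/s), as expected around a low.
Converting: 24.1 m/s × 3.6 = 86.7 km/h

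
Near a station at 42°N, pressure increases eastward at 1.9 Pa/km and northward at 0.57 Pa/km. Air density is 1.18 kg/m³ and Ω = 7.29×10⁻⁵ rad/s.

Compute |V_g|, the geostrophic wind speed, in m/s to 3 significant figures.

Coriolis parameter at 42°N:
f = 2Ω sin φ = 2 × 7.29×10⁻⁵ × sin 42° = 9.76×10⁻⁵ s⁻¹
Component geostrophic relations (x east, y north):
u_g = −(1/(fρ)) ∂P/∂y,  v_g = (1/(fρ)) ∂P/∂x
u_g = −(0.57×10⁻³)/(9.76×10⁻⁵ × 1.18) = −4.95 m/s;  v_g = (1.9×10⁻³)/(9.76×10⁻⁵ × 1.18) = 16.5 m/s
|V_g| = √(u_g² + v_g²) = 17.2 m/s

17.2 m/s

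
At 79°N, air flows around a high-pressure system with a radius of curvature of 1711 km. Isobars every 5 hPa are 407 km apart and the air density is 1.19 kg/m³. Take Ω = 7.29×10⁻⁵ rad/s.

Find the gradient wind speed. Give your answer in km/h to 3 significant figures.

26.8 km/h

Coriolis parameter at 79°N:
f = 2Ω sin φ = 2 × 7.29×10⁻⁵ × sin 79° = 1.43×10⁻⁴ s⁻¹
Pressure gradient: |∂P/∂n| = 500 Pa / 407000 m = 1.23×10⁻³ Pa/m
Geostrophic speed: V_g = |∂P/∂n|/(fρ) = 1.23×10⁻³/(1.43×10⁻⁴ × 1.19) = 7.21 m/s
Around a high, pressure-gradient force acts outward with centrifugal, so Coriolis balances both:
fV = (1/ρ)|∂P/∂n| + V²/R  →  V² − fR·V + fR·V_g = 0
With fR = 1.43×10⁻⁴ × 1711×10³ m = 245 m/s:
V = [fR − √((fR)² − 4 fR V_g)]/2 = [245 − √(245² − 4×245×7.21)]/2 = 7.44 m/s
Supergeostrophic (V > V_g = 7.21 m/s), as expected around a high.
Converting: 7.44 m/s × 3.6 = 26.8 km/h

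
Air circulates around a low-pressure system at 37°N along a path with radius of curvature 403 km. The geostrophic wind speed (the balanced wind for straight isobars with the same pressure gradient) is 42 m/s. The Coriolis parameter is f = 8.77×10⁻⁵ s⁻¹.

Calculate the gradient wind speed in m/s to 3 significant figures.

Around a low, centrifugal force acts outward with Coriolis, so pressure-gradient force balances both:
(1/ρ)|∂P/∂n| = fV + V²/R  →  V² + fR·V − fR·V_g = 0
With fR = 8.77×10⁻⁵ × 403×10³ m = 35.3 m/s:
V = [−fR + √((fR)² + 4 fR V_g)]/2 = [−35.3 + √(35.3² + 4×35.3×42)]/2 = 24.7 m/s
Subgeostrophic (V < V_g = 42 m/s), as expected around a low.

24.7 m/s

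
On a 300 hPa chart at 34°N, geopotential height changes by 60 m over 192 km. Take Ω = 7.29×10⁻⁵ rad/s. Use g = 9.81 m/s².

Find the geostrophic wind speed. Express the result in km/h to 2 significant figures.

Coriolis parameter at 34°N:
f = 2Ω sin φ = 2 × 7.29×10⁻⁵ × sin 34° = 8.15×10⁻⁵ s⁻¹
Height gradient: |∂Z/∂n| = 60 m / 192000 m = 3.12×10⁻⁴
On a pressure surface, geostrophic balance gives V_g = (g/f)|∂Z/∂n|:
V_g = 9.81 × 3.12×10⁻⁴ / 8.15×10⁻⁵ = 37.6 m/s
Converting: 37.6 m/s × 3.6 = 140 km/h

140 km/h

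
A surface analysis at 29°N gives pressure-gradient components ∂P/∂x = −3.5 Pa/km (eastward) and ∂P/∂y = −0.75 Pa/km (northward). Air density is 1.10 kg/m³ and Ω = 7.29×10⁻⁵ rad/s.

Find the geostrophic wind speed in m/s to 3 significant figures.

Coriolis parameter at 29°N:
f = 2Ω sin φ = 2 × 7.29×10⁻⁵ × sin 29° = 7.07×10⁻⁵ s⁻¹
Component geostrophic relations (x east, y north):
u_g = −(1/(fρ)) ∂P/∂y,  v_g = (1/(fρ)) ∂P/∂x
u_g = −(−0.75×10⁻³)/(7.07×10⁻⁵ × 1.10) = 9.65 m/s;  v_g = (−3.5×10⁻³)/(7.07×10⁻⁵ × 1.10) = −45.0 m/s
|V_g| = √(u_g² + v_g²) = 46.0 m/s

46.0 m/s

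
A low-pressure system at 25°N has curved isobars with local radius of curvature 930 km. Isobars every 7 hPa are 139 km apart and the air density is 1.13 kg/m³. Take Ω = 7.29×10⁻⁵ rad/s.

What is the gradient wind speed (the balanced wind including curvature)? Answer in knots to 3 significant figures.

81.3 knots

Coriolis parameter at 25°N:
f = 2Ω sin φ = 2 × 7.29×10⁻⁵ × sin 25° = 6.16×10⁻⁵ s⁻¹
Pressure gradient: |∂P/∂n| = 700 Pa / 139000 m = 5.04×10⁻³ Pa/m
Geostrophic speed: V_g = |∂P/∂n|/(fρ) = 5.04×10⁻³/(6.16×10⁻⁵ × 1.13) = 72.3 m/s
Around a low, centrifugal force acts outward with Coriolis, so pressure-gradient force balances both:
(1/ρ)|∂P/∂n| = fV + V²/R  →  V² + fR·V − fR·V_g = 0
With fR = 6.16×10⁻⁵ × 930×10³ m = 57.3 m/s:
V = [−fR + √((fR)² + 4 fR V_g)]/2 = [−57.3 + √(57.3² + 4×57.3×72.3)]/2 = 41.8 m/s
Subgeostrophic (V < V_g = 72.3 m/s), as expected around a low.
Converting: 41.8 m/s × 1.944 = 81.3 knots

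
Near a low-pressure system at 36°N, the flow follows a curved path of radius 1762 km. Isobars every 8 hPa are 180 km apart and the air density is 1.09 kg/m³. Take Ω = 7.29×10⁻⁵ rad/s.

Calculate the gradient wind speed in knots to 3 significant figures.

Coriolis parameter at 36°N:
f = 2Ω sin φ = 2 × 7.29×10⁻⁵ × sin 36° = 8.57×10⁻⁵ s⁻¹
Pressure gradient: |∂P/∂n| = 800 Pa / 180000 m = 4.44×10⁻³ Pa/m
Geostrophic speed: V_g = |∂P/∂n|/(fρ) = 4.44×10⁻³/(8.57×10⁻⁵ × 1.09) = 47.6 m/s
Around a low, centrifugal force acts outward with Coriolis, so pressure-gradient force balances both:
(1/ρ)|∂P/∂n| = fV + V²/R  →  V² + fR·V − fR·V_g = 0
With fR = 8.57×10⁻⁵ × 1762×10³ m = 151 m/s:
V = [−fR + √((fR)² + 4 fR V_g)]/2 = [−151 + √(151² + 4×151×47.6)]/2 = 38 m/s
Subgeostrophic (V < V_g = 47.6 m/s), as expected around a low.
Converting: 38 m/s × 1.944 = 73.9 knots

73.9 knots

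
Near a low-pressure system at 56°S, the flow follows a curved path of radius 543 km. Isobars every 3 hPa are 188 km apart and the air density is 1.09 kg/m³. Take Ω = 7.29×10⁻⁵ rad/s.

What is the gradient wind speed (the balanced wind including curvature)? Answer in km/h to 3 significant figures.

Coriolis parameter at 56°S:
f = 2Ω sin φ = 2 × 7.29×10⁻⁵ × sin 56° = 1.21×10⁻⁴ s⁻¹
Pressure gradient: |∂P/∂n| = 300 Pa / 188000 m = 1.60×10⁻³ Pa/m
Geostrophic speed: V_g = |∂P/∂n|/(fρ) = 1.60×10⁻³/(1.21×10⁻⁴ × 1.09) = 12.1 m/s
Around a low, centrifugal force acts outward with Coriolis, so pressure-gradient force balances both:
(1/ρ)|∂P/∂n| = fV + V²/R  →  V² + fR·V − fR·V_g = 0
With fR = 1.21×10⁻⁴ × 543×10³ m = 65.6 m/s:
V = [−fR + √((fR)² + 4 fR V_g)]/2 = [−65.6 + √(65.6² + 4×65.6×12.1)]/2 = 10.4 m/s
Subgeostrophic (V < V_g = 12.1 m/s), as expected around a low.
Converting: 10.4 m/s × 3.6 = 37.6 km/h

37.6 km/h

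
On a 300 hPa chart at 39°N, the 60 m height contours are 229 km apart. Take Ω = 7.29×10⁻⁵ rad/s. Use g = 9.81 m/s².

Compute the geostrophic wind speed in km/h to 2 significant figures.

100 km/h

Coriolis parameter at 39°N:
f = 2Ω sin φ = 2 × 7.29×10⁻⁵ × sin 39° = 9.18×10⁻⁵ s⁻¹
Height gradient: |∂Z/∂n| = 60 m / 229000 m = 2.62×10⁻⁴
On a pressure surface, geostrophic balance gives V_g = (g/f)|∂Z/∂n|:
V_g = 9.81 × 2.62×10⁻⁴ / 9.18×10⁻⁵ = 28.0 m/s
Converting: 28.0 m/s × 3.6 = 100 km/h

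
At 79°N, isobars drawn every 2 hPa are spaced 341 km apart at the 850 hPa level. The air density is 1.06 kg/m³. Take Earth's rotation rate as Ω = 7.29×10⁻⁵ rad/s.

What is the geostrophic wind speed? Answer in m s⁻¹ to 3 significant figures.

Coriolis parameter at 79°N:
f = 2Ω sin φ = 2 × 7.29×10⁻⁵ × sin 79° = 1.43×10⁻⁴ s⁻¹
Pressure gradient: |∂P/∂n| = 200 Pa / 341000 m = 5.87×10⁻⁴ Pa/m
Geostrophic balance (pressure-gradient force = Coriolis force):
V_g = (1/(fρ)) |∂P/∂n| = 5.87×10⁻⁴ / (1.43×10⁻⁴ × 1.06) = 3.87 m/s

3.87 m s⁻¹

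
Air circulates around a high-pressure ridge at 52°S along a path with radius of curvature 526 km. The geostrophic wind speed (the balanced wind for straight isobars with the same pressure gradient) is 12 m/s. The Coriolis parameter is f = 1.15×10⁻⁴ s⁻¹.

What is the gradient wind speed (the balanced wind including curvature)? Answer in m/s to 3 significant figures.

16.5 m/s

Around a high, pressure-gradient force acts outward with centrifugal, so Coriolis balances both:
fV = (1/ρ)|∂P/∂n| + V²/R  →  V² − fR·V + fR·V_g = 0
With fR = 1.15×10⁻⁴ × 526×10³ m = 60.5 m/s:
V = [fR − √((fR)² − 4 fR V_g)]/2 = [60.5 − √(60.5² − 4×60.5×12)]/2 = 16.5 m/s
Supergeostrophic (V > V_g = 12 m/s), as expected around a high.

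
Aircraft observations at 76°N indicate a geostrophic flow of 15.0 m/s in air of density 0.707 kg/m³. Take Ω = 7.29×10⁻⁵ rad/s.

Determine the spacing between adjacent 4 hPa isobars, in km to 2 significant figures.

270 km

Coriolis parameter at 76°N:
f = 2Ω sin φ = 2 × 7.29×10⁻⁵ × sin 76° = 1.41×10⁻⁴ s⁻¹
Geostrophic balance rearranged: |∂P/∂n| = f ρ V_g
|∂P/∂n| = 1.41×10⁻⁴ × 0.707 × 15.0 = 1.50×10⁻³ Pa/m
Isobar spacing: Δn = ΔP/|∂P/∂n| = 400 Pa / 1.50×10⁻³ Pa/m = 266617 m ≈ 270 km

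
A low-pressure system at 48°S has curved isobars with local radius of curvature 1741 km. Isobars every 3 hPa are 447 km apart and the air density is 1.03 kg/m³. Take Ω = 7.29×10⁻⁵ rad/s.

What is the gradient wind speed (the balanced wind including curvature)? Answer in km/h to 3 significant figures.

21.0 km/h

Coriolis parameter at 48°S:
f = 2Ω sin φ = 2 × 7.29×10⁻⁵ × sin 48° = 1.08×10⁻⁴ s⁻¹
Pressure gradient: |∂P/∂n| = 300 Pa / 447000 m = 6.71×10⁻⁴ Pa/m
Geostrophic speed: V_g = |∂P/∂n|/(fρ) = 6.71×10⁻⁴/(1.08×10⁻⁴ × 1.03) = 6.01 m/s
Around a low, centrifugal force acts outward with Coriolis, so pressure-gradient force balances both:
(1/ρ)|∂P/∂n| = fV + V²/R  →  V² + fR·V − fR·V_g = 0
With fR = 1.08×10⁻⁴ × 1741×10³ m = 189 m/s:
V = [−fR + √((fR)² + 4 fR V_g)]/2 = [−189 + √(189² + 4×189×6.01)]/2 = 5.83 m/s
Subgeostrophic (V < V_g = 6.01 m/s), as expected around a low.
Converting: 5.83 m/s × 3.6 = 21.0 km/h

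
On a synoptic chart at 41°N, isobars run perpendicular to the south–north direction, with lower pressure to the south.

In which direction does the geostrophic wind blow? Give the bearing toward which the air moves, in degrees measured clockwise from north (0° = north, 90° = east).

270°

The pressure-gradient force points toward the south (bearing 180°).
Geostrophic balance: in the Northern Hemisphere the Coriolis force deflects motion to the right, so the geostrophic wind blows 90° to the right of the pressure-gradient force (low pressure on the left).
Rotating 180° by 90° clockwise gives 270° — the wind blows toward the west.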